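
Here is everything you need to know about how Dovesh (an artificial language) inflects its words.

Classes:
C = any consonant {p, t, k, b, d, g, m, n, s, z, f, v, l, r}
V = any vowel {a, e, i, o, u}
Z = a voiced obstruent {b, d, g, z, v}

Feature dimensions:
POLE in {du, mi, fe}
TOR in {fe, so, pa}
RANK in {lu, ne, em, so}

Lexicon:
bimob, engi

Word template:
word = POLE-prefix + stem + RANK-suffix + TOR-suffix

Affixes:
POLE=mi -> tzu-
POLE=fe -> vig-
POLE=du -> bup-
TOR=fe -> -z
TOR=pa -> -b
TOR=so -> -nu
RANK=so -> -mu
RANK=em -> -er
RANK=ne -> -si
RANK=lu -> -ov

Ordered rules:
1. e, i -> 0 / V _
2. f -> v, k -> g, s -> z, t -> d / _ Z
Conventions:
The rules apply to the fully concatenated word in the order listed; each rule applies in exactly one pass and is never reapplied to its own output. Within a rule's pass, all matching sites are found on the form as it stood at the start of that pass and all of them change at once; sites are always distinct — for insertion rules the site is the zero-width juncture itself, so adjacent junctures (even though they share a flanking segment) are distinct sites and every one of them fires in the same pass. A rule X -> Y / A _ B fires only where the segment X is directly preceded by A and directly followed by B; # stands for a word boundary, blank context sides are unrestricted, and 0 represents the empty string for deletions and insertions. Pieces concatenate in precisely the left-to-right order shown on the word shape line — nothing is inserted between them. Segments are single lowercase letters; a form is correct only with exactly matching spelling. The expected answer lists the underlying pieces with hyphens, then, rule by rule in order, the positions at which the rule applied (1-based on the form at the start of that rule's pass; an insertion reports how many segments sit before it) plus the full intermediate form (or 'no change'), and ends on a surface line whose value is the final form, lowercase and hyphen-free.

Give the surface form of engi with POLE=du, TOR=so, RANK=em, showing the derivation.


underlying: bup-engi-er-nu
1. e, i -> 0 / V _: fires at position(s) 8: bupengirnu
2. f -> v, k -> g, s -> z, t -> d / _ Z: no change
surface: bupengirnu


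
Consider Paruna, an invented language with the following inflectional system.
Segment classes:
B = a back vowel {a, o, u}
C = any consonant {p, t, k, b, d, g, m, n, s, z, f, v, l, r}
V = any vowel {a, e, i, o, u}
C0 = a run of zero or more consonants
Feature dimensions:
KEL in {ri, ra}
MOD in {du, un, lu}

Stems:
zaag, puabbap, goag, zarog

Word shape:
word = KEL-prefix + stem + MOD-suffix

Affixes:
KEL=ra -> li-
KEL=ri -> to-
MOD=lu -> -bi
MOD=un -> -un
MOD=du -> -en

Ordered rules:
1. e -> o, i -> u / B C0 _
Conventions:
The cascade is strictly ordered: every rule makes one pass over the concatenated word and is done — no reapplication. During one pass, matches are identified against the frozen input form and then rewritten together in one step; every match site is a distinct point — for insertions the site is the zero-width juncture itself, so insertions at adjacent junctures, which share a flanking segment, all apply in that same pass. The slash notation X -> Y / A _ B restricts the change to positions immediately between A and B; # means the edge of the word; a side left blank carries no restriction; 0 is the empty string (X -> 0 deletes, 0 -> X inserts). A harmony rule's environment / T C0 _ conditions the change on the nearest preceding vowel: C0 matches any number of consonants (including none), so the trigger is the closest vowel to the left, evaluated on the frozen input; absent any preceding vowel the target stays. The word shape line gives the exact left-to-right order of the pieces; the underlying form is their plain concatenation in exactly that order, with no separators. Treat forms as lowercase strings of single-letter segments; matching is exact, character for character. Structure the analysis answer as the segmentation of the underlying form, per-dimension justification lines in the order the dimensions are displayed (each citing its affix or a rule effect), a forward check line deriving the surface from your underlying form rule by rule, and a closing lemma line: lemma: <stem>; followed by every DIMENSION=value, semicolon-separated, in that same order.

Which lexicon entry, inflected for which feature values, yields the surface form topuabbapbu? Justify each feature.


underlying: to-puabbap-bi
KEL=ri - signalled by the affix to-
MOD=lu - signalled by the affix -bi
check: topuabbapbi -> topuabbapbu
lemma: puabbap; KEL=ri; MOD=lu


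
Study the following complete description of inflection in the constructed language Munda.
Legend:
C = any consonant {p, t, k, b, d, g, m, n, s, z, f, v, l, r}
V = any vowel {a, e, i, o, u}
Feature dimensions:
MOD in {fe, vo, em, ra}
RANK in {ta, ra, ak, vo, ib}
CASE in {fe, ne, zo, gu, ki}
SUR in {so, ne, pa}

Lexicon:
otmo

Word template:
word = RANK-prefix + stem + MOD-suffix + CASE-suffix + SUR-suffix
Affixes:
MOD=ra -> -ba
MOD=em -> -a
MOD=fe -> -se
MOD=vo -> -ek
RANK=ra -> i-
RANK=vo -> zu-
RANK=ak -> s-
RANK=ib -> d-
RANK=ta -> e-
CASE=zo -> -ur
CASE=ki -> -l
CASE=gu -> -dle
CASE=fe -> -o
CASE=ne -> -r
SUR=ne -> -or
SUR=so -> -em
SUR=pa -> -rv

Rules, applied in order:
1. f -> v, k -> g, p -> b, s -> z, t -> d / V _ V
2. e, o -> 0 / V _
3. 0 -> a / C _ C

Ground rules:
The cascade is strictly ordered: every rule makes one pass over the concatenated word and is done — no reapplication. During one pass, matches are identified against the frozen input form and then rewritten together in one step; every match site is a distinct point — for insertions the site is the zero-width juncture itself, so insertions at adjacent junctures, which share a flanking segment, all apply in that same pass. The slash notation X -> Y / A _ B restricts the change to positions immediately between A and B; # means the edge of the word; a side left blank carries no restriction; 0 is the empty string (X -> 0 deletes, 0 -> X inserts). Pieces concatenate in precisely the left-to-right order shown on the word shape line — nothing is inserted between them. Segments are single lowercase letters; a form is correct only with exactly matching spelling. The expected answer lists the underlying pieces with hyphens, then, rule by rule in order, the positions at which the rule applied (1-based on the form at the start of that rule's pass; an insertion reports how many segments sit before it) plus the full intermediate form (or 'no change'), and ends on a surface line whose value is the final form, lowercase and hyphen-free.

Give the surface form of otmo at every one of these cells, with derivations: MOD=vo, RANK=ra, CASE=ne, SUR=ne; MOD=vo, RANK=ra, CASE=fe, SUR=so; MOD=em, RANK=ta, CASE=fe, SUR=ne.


cell MOD=vo, RANK=ra, CASE=ne, SUR=ne:
underlying: i-otmo-ek-r-or
1. f -> v, k -> g, p -> b, s -> z, t -> d / V _ V: no change
2. e, o -> 0 / V _: fires at position(s) 2, 6: itmokror
3. 0 -> a / C _ C: inserts after position(s) 2, 5: itamokaror
surface: itamokaror

cell MOD=vo, RANK=ra, CASE=fe, SUR=so:
underlying: i-otmo-ek-o-em
1. f -> v, k -> g, p -> b, s -> z, t -> d / V _ V: fires at position(s) 7: iotmoegoem
2. e, o -> 0 / V _: fires at position(s) 2, 6, 9: itmogom
3. 0 -> a / C _ C: inserts after position(s) 2: itamogom
surface: itamogom

cell MOD=em, RANK=ta, CASE=fe, SUR=ne:
underlying: e-otmo-a-o-or
1. f -> v, k -> g, p -> b, s -> z, t -> d / V _ V: no change
2. e, o -> 0 / V _: fires at position(s) 2, 7, 8: etmoar
3. 0 -> a / C _ C: inserts after position(s) 2: etamoar
surface: etamoar


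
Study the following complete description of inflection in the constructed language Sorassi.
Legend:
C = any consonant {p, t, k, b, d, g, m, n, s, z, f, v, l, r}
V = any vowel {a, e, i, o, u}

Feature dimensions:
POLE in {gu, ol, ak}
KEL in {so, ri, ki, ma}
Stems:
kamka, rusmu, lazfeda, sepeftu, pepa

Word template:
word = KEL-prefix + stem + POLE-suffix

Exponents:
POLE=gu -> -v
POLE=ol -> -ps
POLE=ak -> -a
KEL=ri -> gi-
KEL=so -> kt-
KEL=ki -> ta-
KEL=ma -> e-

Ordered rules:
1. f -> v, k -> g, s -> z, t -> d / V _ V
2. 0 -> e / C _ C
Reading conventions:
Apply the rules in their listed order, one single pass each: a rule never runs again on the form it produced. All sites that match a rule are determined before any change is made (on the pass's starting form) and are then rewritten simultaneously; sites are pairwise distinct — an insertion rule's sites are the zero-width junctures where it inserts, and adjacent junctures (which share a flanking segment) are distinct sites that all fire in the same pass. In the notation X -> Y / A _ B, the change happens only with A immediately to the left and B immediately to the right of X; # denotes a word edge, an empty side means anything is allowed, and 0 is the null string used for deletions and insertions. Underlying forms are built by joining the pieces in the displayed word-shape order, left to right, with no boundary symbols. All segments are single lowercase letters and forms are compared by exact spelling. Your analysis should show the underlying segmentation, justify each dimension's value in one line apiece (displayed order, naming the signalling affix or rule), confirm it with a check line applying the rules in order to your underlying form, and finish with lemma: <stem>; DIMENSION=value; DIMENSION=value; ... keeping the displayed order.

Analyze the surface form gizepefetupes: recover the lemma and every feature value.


underlying: gi-sepeftu-ps
POLE=ol - signalled by the affix -ps
KEL=ri - signalled by the affix gi-
check: gisepeftups -> gizepeftups -> gizepefetupes
lemma: sepeftu; POLE=ol; KEL=ri


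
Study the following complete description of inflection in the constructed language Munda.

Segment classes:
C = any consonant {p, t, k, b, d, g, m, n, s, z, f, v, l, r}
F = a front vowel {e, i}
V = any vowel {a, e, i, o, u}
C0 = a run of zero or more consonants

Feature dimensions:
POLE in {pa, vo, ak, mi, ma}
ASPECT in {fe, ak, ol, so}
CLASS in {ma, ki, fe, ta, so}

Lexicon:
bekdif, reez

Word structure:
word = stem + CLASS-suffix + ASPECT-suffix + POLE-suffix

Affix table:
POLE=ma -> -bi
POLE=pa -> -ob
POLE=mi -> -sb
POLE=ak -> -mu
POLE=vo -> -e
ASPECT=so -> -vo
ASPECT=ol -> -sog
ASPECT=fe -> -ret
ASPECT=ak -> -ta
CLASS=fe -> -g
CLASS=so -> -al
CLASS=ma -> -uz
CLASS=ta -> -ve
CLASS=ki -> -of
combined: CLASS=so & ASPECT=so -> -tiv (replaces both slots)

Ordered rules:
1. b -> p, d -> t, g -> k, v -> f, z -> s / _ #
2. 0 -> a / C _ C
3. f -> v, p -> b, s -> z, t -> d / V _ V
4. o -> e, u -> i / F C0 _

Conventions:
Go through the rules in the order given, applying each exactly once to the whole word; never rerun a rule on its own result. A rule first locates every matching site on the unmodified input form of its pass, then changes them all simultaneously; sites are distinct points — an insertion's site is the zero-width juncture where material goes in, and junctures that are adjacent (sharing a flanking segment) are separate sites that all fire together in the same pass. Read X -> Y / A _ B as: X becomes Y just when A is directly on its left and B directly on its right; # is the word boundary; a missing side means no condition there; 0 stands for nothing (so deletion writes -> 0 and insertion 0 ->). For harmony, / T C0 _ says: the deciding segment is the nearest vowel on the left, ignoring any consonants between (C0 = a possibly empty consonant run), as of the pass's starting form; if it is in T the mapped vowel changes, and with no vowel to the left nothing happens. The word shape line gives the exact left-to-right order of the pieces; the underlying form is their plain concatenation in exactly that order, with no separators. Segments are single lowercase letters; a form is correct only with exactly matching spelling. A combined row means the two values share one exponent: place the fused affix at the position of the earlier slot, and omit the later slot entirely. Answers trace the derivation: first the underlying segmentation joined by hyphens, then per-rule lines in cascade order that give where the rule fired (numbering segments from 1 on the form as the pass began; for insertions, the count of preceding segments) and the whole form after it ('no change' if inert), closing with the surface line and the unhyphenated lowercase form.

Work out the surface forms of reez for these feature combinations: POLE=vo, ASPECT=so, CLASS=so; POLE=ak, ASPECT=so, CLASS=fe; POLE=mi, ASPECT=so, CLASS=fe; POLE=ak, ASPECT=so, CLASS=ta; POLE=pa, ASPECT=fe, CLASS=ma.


cell POLE=vo, ASPECT=so, CLASS=so:
underlying: reez-tiv-e
1. b -> p, d -> t, g -> k, v -> f, z -> s / _ #: no change
2. 0 -> a / C _ C: inserts after position(s) 4: reezative
3. f -> v, p -> b, s -> z, t -> d / V _ V: fires at position(s) 6: reezadive
4. o -> e, u -> i / F C0 _: no change
surface: reezadive

cell POLE=ak, ASPECT=so, CLASS=fe:
underlying: reez-g-vo-mu
1. b -> p, d -> t, g -> k, v -> f, z -> s / _ #: no change
2. 0 -> a / C _ C: inserts after position(s) 4, 5: reezagavomu
3. f -> v, p -> b, s -> z, t -> d / V _ V: no change
4. o -> e, u -> i / F C0 _: no change
surface: reezagavomu

cell POLE=mi, ASPECT=so, CLASS=fe:
underlying: reez-g-vo-sb
1. b -> p, d -> t, g -> k, v -> f, z -> s / _ #: fires at position(s) 9: reezgvosp
2. 0 -> a / C _ C: inserts after position(s) 4, 5, 8: reezagavosap
3. f -> v, p -> b, s -> z, t -> d / V _ V: fires at position(s) 10: reezagavozap
4. o -> e, u -> i / F C0 _: no change
surface: reezagavozap

cell POLE=ak, ASPECT=so, CLASS=ta:
underlying: reez-ve-vo-mu
1. b -> p, d -> t, g -> k, v -> f, z -> s / _ #: no change
2. 0 -> a / C _ C: inserts after position(s) 4: reezavevomu
3. f -> v, p -> b, s -> z, t -> d / V _ V: no change
4. o -> e, u -> i / F C0 _: fires at position(s) 9: reezavevemu
surface: reezavevemu

cell POLE=pa, ASPECT=fe, CLASS=ma:
underlying: reez-uz-ret-ob
1. b -> p, d -> t, g -> k, v -> f, z -> s / _ #: fires at position(s) 11: reezuzretop
2. 0 -> a / C _ C: inserts after position(s) 6: reezuzaretop
3. f -> v, p -> b, s -> z, t -> d / V _ V: fires at position(s) 10: reezuzaredop
4. o -> e, u -> i / F C0 _: fires at position(s) 5, 11: reezizaredep
surface: reezizaredep


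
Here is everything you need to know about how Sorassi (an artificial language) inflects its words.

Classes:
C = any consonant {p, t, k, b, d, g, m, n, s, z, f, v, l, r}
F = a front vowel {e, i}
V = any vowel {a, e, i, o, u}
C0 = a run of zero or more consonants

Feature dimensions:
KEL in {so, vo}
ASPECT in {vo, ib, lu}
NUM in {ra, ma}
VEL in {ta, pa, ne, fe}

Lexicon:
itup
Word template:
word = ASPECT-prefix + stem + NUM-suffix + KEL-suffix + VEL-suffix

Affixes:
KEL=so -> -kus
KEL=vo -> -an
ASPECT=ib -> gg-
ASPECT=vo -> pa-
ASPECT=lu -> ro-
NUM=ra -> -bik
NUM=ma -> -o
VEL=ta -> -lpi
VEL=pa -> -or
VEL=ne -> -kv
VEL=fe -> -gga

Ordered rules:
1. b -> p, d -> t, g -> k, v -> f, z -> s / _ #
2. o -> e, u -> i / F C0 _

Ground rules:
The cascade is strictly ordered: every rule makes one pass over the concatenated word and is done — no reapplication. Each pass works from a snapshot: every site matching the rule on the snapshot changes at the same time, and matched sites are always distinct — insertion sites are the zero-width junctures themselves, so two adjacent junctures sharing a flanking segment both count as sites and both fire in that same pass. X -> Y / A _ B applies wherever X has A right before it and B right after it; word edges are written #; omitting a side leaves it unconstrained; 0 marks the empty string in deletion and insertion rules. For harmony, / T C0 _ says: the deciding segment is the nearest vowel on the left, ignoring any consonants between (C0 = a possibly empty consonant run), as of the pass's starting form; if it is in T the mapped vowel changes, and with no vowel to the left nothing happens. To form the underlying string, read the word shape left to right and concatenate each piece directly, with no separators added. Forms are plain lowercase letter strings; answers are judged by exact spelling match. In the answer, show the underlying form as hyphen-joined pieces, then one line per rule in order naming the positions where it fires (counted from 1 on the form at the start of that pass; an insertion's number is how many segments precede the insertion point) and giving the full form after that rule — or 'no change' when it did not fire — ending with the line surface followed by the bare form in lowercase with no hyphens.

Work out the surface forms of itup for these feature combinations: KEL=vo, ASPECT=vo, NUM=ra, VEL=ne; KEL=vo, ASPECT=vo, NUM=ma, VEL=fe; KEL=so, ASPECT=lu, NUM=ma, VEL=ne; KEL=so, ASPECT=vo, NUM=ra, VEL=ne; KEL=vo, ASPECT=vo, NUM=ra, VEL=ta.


cell KEL=vo, ASPECT=vo, NUM=ra, VEL=ne:
underlying: pa-itup-bik-an-kv
1. b -> p, d -> t, g -> k, v -> f, z -> s / _ #: fires at position(s) 13: paitupbikankf
2. o -> e, u -> i / F C0 _: fires at position(s) 5: paitipbikankf
surface: paitipbikankf

cell KEL=vo, ASPECT=vo, NUM=ma, VEL=fe:
underlying: pa-itup-o-an-gga
1. b -> p, d -> t, g -> k, v -> f, z -> s / _ #: no change
2. o -> e, u -> i / F C0 _: fires at position(s) 5: paitipoangga
surface: paitipoangga

cell KEL=so, ASPECT=lu, NUM=ma, VEL=ne:
underlying: ro-itup-o-kus-kv
1. b -> p, d -> t, g -> k, v -> f, z -> s / _ #: fires at position(s) 12: roitupokuskf
2. o -> e, u -> i / F C0 _: fires at position(s) 5: roitipokuskf
surface: roitipokuskf

cell KEL=so, ASPECT=vo, NUM=ra, VEL=ne:
underlying: pa-itup-bik-kus-kv
1. b -> p, d -> t, g -> k, v -> f, z -> s / _ #: fires at position(s) 14: paitupbikkuskf
2. o -> e, u -> i / F C0 _: fires at position(s) 5, 11: paitipbikkiskf
surface: paitipbikkiskf

cell KEL=vo, ASPECT=vo, NUM=ra, VEL=ta:
underlying: pa-itup-bik-an-lpi
1. b -> p, d -> t, g -> k, v -> f, z -> s / _ #: no change
2. o -> e, u -> i / F C0 _: fires at position(s) 5: paitipbikanlpi
surface: paitipbikanlpi


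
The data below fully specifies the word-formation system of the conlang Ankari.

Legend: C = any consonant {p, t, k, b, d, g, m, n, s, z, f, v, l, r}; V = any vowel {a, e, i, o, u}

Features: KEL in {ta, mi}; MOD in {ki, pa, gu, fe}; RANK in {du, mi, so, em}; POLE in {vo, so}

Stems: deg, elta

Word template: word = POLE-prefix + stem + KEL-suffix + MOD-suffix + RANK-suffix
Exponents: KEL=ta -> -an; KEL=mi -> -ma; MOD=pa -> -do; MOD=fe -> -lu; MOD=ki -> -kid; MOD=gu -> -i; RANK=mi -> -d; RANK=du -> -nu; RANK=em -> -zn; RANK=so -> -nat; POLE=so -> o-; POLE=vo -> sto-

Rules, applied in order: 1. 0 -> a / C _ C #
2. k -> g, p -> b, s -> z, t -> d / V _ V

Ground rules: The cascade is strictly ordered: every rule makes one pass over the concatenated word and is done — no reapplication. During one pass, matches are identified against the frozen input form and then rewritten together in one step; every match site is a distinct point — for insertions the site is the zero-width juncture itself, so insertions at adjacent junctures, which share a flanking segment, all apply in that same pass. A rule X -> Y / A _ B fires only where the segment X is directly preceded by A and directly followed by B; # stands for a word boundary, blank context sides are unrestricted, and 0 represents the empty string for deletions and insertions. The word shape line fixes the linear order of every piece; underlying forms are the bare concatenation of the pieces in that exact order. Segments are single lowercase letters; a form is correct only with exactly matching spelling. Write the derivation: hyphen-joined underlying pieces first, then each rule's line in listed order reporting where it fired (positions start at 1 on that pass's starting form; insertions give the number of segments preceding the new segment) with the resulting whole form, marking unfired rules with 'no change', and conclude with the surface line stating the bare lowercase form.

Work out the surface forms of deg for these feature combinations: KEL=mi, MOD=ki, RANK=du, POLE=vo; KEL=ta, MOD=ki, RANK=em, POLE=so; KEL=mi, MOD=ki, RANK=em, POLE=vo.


cell KEL=mi, MOD=ki, RANK=du, POLE=vo:
underlying: sto-deg-ma-kid-nu
1. 0 -> a / C _ C #: no change
2. k -> g, p -> b, s -> z, t -> d / V _ V: fires at position(s) 9: stodegmagidnu
surface: stodegmagidnu

cell KEL=ta, MOD=ki, RANK=em, POLE=so:
underlying: o-deg-an-kid-zn
1. 0 -> a / C _ C #: inserts after position(s) 10: odegankidzan
2. k -> g, p -> b, s -> z, t -> d / V _ V: no change
surface: odegankidzan

cell KEL=mi, MOD=ki, RANK=em, POLE=vo:
underlying: sto-deg-ma-kid-zn
1. 0 -> a / C _ C #: inserts after position(s) 12: stodegmakidzan
2. k -> g, p -> b, s -> z, t -> d / V _ V: fires at position(s) 9: stodegmagidzan
surface: stodegmagidzan


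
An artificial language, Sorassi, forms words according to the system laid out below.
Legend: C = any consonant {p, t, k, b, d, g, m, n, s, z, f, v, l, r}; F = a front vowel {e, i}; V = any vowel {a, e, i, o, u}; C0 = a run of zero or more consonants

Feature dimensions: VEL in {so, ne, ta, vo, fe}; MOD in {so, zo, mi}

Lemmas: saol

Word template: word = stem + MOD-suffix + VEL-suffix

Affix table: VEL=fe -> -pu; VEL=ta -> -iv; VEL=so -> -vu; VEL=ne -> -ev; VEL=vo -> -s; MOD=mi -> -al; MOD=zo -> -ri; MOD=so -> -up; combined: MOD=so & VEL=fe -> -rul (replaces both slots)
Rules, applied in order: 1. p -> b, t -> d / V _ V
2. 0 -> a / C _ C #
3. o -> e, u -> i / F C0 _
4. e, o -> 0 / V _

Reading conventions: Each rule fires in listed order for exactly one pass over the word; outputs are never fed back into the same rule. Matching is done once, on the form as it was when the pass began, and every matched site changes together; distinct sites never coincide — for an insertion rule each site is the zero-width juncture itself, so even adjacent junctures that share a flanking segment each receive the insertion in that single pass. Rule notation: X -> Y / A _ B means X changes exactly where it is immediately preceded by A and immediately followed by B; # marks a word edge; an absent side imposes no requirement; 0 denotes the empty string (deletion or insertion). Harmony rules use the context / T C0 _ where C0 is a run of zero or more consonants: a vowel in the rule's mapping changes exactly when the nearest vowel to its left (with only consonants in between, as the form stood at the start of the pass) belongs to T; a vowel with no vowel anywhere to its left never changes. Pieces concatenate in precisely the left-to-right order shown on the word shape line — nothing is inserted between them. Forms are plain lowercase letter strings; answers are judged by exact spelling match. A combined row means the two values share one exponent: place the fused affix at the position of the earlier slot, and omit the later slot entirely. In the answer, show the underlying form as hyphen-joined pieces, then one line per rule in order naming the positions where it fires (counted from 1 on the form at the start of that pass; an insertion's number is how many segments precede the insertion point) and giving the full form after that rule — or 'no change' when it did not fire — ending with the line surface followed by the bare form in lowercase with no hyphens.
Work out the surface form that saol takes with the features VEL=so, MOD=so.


underlying: saol-up-vu
1. p -> b, t -> d / V _ V: no change
2. 0 -> a / C _ C #: no change
3. o -> e, u -> i / F C0 _: no change
4. e, o -> 0 / V _: fires at position(s) 3: salupvu
surface: salupvu


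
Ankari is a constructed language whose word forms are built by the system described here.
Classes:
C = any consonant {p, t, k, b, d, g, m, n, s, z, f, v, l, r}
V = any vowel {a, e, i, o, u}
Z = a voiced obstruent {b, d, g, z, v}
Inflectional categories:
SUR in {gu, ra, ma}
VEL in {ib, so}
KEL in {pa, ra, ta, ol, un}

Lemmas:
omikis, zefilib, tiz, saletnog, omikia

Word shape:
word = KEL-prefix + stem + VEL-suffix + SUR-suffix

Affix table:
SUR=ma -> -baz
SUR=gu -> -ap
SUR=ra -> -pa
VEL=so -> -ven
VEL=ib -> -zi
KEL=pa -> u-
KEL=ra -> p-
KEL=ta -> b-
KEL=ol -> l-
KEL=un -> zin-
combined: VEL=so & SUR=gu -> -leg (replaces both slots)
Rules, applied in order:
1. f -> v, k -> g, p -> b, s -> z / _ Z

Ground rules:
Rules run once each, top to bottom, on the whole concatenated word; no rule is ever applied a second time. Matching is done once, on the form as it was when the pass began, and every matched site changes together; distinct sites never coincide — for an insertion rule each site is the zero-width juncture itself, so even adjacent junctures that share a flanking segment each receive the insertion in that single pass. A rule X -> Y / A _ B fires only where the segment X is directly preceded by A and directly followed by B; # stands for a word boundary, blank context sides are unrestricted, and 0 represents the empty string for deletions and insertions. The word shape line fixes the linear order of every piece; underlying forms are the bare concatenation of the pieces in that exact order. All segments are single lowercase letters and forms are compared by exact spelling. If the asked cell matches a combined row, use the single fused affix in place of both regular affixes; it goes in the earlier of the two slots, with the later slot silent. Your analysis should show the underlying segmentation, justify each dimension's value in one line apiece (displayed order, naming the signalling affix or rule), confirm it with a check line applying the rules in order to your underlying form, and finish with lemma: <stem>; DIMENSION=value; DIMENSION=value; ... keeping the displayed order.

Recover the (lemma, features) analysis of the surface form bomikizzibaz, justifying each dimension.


underlying: b-omikis-zi-baz
SUR=ma - signalled by the affix -baz
VEL=ib - signalled by the affix -zi
KEL=ta - signalled by the affix b-
check: bomikiszibaz -> bomikizzibaz
lemma: omikis; SUR=ma; VEL=ib; KEL=ta


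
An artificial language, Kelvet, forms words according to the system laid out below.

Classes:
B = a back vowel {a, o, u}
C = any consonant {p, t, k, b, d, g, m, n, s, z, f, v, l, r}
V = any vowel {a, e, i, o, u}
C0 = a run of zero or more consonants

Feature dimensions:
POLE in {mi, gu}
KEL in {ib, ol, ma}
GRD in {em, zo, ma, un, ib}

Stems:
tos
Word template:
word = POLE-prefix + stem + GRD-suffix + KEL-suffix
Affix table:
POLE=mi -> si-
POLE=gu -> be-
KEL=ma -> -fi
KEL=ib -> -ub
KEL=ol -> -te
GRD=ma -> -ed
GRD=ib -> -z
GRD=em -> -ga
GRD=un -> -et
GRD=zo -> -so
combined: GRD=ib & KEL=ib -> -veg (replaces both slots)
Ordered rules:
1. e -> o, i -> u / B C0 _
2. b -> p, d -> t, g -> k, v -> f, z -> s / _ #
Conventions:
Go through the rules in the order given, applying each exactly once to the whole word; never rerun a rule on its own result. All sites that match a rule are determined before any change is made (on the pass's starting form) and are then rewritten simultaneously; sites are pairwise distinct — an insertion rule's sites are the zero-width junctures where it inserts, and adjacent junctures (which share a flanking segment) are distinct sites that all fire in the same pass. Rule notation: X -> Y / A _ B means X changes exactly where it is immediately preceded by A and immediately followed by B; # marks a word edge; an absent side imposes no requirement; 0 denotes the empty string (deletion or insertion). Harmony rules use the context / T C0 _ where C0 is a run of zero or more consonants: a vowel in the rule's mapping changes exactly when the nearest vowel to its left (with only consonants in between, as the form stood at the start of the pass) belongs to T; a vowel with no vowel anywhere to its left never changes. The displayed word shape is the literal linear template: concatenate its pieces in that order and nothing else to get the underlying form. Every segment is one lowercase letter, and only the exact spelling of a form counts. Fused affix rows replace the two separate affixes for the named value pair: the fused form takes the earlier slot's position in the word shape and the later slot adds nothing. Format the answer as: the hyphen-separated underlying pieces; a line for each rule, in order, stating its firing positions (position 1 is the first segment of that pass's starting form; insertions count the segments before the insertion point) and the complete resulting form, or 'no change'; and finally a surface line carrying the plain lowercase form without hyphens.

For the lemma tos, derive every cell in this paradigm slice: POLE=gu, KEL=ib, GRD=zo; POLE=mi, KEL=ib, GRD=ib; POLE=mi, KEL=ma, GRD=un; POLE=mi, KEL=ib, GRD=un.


cell POLE=gu, KEL=ib, GRD=zo:
underlying: be-tos-so-ub
1. e -> o, i -> u / B C0 _: no change
2. b -> p, d -> t, g -> k, v -> f, z -> s / _ #: fires at position(s) 9: betossoup
surface: betossoup

cell POLE=mi, KEL=ib, GRD=ib:
underlying: si-tos-veg
1. e -> o, i -> u / B C0 _: fires at position(s) 7: sitosvog
2. b -> p, d -> t, g -> k, v -> f, z -> s / _ #: fires at position(s) 8: sitosvok
surface: sitosvok

cell POLE=mi, KEL=ma, GRD=un:
underlying: si-tos-et-fi
1. e -> o, i -> u / B C0 _: fires at position(s) 6: sitosotfi
2. b -> p, d -> t, g -> k, v -> f, z -> s / _ #: no change
surface: sitosotfi

cell POLE=mi, KEL=ib, GRD=un:
underlying: si-tos-et-ub
1. e -> o, i -> u / B C0 _: fires at position(s) 6: sitosotub
2. b -> p, d -> t, g -> k, v -> f, z -> s / _ #: fires at position(s) 9: sitosotup
surface: sitosotup


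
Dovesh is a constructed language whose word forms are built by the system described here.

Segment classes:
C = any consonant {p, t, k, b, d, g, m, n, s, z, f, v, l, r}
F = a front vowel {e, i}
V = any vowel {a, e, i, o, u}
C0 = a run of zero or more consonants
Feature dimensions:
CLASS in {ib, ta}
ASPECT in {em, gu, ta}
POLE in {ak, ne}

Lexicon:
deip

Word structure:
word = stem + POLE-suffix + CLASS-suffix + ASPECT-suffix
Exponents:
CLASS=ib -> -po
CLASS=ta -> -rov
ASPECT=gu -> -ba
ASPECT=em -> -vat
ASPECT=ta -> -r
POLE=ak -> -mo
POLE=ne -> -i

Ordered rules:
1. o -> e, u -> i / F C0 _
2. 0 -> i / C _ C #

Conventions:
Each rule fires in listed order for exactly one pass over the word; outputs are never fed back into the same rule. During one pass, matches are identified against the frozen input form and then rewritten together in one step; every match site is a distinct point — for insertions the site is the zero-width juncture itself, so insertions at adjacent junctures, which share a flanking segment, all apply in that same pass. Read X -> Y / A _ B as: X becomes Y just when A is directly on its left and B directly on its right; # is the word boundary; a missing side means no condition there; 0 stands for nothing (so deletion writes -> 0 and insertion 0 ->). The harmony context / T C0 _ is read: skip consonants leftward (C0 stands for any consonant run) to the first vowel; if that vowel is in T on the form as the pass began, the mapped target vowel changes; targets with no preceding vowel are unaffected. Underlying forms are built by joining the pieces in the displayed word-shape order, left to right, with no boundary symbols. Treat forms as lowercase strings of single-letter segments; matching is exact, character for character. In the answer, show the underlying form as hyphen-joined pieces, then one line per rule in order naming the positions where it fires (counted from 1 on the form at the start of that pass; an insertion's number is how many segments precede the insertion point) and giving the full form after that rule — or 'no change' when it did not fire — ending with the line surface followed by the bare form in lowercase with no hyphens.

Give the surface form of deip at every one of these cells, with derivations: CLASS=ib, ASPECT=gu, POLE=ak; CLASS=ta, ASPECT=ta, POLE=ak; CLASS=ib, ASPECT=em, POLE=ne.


cell CLASS=ib, ASPECT=gu, POLE=ak:
underlying: deip-mo-po-ba
1. o -> e, u -> i / F C0 _: fires at position(s) 6: deipmepoba
2. 0 -> i / C _ C #: no change
surface: deipmepoba

cell CLASS=ta, ASPECT=ta, POLE=ak:
underlying: deip-mo-rov-r
1. o -> e, u -> i / F C0 _: fires at position(s) 6: deipmerovr
2. 0 -> i / C _ C #: inserts after position(s) 9: deipmerovir
surface: deipmerovir

cell CLASS=ib, ASPECT=em, POLE=ne:
underlying: deip-i-po-vat
1. o -> e, u -> i / F C0 _: fires at position(s) 7: deipipevat
2. 0 -> i / C _ C #: no change
surface: deipipevat


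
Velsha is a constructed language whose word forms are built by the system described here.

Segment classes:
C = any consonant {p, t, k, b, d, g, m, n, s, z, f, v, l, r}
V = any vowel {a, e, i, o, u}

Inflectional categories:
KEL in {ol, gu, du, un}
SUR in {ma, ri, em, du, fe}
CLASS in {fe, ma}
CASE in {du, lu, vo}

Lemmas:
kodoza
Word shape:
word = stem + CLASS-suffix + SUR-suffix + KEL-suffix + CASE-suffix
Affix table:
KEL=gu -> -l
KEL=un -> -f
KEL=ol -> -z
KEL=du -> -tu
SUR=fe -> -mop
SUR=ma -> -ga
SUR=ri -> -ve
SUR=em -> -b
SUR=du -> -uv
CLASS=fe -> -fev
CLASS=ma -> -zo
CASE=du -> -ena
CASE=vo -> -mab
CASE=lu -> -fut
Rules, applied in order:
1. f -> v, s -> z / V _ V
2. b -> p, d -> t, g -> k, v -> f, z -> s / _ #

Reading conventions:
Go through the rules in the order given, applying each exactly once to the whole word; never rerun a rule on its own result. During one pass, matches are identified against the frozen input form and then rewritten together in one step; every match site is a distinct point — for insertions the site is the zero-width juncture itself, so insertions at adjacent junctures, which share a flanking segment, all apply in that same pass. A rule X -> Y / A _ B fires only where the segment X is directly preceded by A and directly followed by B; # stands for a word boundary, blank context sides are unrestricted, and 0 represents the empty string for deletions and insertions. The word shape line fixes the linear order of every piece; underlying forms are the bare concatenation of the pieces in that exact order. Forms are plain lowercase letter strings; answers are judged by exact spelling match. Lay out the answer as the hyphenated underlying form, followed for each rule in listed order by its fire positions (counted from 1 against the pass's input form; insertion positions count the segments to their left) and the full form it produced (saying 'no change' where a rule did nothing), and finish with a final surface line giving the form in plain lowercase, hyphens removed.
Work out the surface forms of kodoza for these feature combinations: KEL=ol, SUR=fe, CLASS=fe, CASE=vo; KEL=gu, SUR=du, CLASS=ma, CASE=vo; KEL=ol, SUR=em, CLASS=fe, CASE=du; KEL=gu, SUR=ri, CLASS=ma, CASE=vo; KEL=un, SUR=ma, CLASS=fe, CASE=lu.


cell KEL=ol, SUR=fe, CLASS=fe, CASE=vo:
underlying: kodoza-fev-mop-z-mab
1. f -> v, s -> z / V _ V: fires at position(s) 7: kodozavevmopzmab
2. b -> p, d -> t, g -> k, v -> f, z -> s / _ #: fires at position(s) 16: kodozavevmopzmap
surface: kodozavevmopzmap

cell KEL=gu, SUR=du, CLASS=ma, CASE=vo:
underlying: kodoza-zo-uv-l-mab
1. f -> v, s -> z / V _ V: no change
2. b -> p, d -> t, g -> k, v -> f, z -> s / _ #: fires at position(s) 14: kodozazouvlmap
surface: kodozazouvlmap

cell KEL=ol, SUR=em, CLASS=fe, CASE=du:
underlying: kodoza-fev-b-z-ena
1. f -> v, s -> z / V _ V: fires at position(s) 7: kodozavevbzena
2. b -> p, d -> t, g -> k, v -> f, z -> s / _ #: no change
surface: kodozavevbzena

cell KEL=gu, SUR=ri, CLASS=ma, CASE=vo:
underlying: kodoza-zo-ve-l-mab
1. f -> v, s -> z / V _ V: no change
2. b -> p, d -> t, g -> k, v -> f, z -> s / _ #: fires at position(s) 14: kodozazovelmap
surface: kodozazovelmap

cell KEL=un, SUR=ma, CLASS=fe, CASE=lu:
underlying: kodoza-fev-ga-f-fut
1. f -> v, s -> z / V _ V: fires at position(s) 7: kodozavevgaffut
2. b -> p, d -> t, g -> k, v -> f, z -> s / _ #: no change
surface: kodozavevgaffut


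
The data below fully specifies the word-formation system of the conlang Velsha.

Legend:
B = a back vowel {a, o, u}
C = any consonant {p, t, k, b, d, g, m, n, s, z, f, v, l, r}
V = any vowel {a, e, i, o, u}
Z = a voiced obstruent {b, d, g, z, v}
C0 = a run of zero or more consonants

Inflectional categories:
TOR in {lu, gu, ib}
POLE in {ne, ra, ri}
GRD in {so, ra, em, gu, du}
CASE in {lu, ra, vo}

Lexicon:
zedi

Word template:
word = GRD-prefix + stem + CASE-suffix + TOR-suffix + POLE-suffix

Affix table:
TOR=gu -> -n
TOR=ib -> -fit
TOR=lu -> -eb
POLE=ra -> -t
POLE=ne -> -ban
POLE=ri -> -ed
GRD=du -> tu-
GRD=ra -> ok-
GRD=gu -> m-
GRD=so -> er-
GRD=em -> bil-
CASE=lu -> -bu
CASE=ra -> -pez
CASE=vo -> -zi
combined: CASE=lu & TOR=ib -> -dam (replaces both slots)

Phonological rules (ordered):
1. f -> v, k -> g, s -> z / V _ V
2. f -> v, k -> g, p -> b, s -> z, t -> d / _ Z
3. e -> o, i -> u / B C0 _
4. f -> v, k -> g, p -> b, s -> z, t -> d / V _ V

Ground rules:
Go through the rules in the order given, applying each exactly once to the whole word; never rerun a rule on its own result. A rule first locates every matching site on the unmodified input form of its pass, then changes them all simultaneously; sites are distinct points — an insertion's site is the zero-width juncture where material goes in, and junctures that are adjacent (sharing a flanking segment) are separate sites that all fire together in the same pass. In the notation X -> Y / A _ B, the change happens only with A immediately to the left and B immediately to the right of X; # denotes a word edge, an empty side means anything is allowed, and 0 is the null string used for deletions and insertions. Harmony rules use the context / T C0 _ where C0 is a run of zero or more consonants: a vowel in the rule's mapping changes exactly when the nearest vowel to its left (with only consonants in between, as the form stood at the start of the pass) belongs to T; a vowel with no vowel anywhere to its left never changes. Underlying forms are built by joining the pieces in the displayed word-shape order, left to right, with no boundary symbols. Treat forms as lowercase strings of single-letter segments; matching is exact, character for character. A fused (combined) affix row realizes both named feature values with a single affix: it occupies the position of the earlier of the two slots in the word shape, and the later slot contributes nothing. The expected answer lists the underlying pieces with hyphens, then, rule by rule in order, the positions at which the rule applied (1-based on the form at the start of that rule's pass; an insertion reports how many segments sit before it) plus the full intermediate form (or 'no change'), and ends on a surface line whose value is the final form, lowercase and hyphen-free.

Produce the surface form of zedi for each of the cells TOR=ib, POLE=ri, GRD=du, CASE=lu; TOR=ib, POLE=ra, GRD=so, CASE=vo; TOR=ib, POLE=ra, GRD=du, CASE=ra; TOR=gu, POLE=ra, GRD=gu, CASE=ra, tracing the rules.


cell TOR=ib, POLE=ri, GRD=du, CASE=lu:
underlying: tu-zedi-dam-ed
1. f -> v, k -> g, s -> z / V _ V: no change
2. f -> v, k -> g, p -> b, s -> z, t -> d / _ Z: no change
3. e -> o, i -> u / B C0 _: fires at position(s) 4, 10: tuzodidamod
4. f -> v, k -> g, p -> b, s -> z, t -> d / V _ V: no change
surface: tuzodidamod

cell TOR=ib, POLE=ra, GRD=so, CASE=vo:
underlying: er-zedi-zi-fit-t
1. f -> v, k -> g, s -> z / V _ V: fires at position(s) 9: erzedizivitt
2. f -> v, k -> g, p -> b, s -> z, t -> d / _ Z: no change
3. e -> o, i -> u / B C0 _: no change
4. f -> v, k -> g, p -> b, s -> z, t -> d / V _ V: no change
surface: erzedizivitt

cell TOR=ib, POLE=ra, GRD=du, CASE=ra:
underlying: tu-zedi-pez-fit-t
1. f -> v, k -> g, s -> z / V _ V: no change
2. f -> v, k -> g, p -> b, s -> z, t -> d / _ Z: no change
3. e -> o, i -> u / B C0 _: fires at position(s) 4: tuzodipezfitt
4. f -> v, k -> g, p -> b, s -> z, t -> d / V _ V: fires at position(s) 7: tuzodibezfitt
surface: tuzodibezfitt

cell TOR=gu, POLE=ra, GRD=gu, CASE=ra:
underlying: m-zedi-pez-n-t
1. f -> v, k -> g, s -> z / V _ V: no change
2. f -> v, k -> g, p -> b, s -> z, t -> d / _ Z: no change
3. e -> o, i -> u / B C0 _: no change
4. f -> v, k -> g, p -> b, s -> z, t -> d / V _ V: fires at position(s) 6: mzedibeznt
surface: mzedibeznt


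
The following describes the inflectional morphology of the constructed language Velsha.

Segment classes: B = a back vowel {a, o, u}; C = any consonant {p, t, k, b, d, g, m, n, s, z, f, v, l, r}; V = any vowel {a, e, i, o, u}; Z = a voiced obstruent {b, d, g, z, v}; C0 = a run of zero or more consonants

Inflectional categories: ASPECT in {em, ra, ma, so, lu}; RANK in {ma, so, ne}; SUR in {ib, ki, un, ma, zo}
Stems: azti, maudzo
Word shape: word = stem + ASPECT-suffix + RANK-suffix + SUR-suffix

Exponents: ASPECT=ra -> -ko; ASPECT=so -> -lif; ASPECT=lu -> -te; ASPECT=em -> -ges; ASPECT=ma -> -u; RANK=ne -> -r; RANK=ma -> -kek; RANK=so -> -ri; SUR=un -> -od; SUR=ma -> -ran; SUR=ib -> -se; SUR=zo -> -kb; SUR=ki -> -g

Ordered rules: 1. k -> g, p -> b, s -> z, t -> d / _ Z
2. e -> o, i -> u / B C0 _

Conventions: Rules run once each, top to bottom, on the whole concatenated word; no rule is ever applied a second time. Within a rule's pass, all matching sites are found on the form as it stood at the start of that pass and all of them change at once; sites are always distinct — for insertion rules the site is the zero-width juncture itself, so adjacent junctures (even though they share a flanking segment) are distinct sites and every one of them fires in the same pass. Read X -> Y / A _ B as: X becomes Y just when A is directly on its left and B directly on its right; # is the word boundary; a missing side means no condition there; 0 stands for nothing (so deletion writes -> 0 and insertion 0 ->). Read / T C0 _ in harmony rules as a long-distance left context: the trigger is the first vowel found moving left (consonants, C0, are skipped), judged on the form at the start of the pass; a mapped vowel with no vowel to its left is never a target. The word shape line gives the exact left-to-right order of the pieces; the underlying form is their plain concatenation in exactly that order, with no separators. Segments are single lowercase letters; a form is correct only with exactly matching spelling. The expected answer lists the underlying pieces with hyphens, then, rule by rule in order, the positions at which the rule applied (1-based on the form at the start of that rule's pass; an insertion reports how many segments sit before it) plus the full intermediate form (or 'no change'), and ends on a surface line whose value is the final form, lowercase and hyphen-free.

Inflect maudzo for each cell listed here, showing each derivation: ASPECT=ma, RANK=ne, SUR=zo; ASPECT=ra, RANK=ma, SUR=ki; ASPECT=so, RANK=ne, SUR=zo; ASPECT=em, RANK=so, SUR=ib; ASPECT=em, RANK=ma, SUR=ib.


cell ASPECT=ma, RANK=ne, SUR=zo:
underlying: maudzo-u-r-kb
1. k -> g, p -> b, s -> z, t -> d / _ Z: fires at position(s) 9: maudzourgb
2. e -> o, i -> u / B C0 _: no change
surface: maudzourgb

cell ASPECT=ra, RANK=ma, SUR=ki:
underlying: maudzo-ko-kek-g
1. k -> g, p -> b, s -> z, t -> d / _ Z: fires at position(s) 11: maudzokokegg
2. e -> o, i -> u / B C0 _: fires at position(s) 10: maudzokokogg
surface: maudzokokogg

cell ASPECT=so, RANK=ne, SUR=zo:
underlying: maudzo-lif-r-kb
1. k -> g, p -> b, s -> z, t -> d / _ Z: fires at position(s) 11: maudzolifrgb
2. e -> o, i -> u / B C0 _: fires at position(s) 8: maudzolufrgb
surface: maudzolufrgb

cell ASPECT=em, RANK=so, SUR=ib:
underlying: maudzo-ges-ri-se
1. k -> g, p -> b, s -> z, t -> d / _ Z: no change
2. e -> o, i -> u / B C0 _: fires at position(s) 8: maudzogosrise
surface: maudzogosrise

cell ASPECT=em, RANK=ma, SUR=ib:
underlying: maudzo-ges-kek-se
1. k -> g, p -> b, s -> z, t -> d / _ Z: no change
2. e -> o, i -> u / B C0 _: fires at position(s) 8: maudzogoskekse
surface: maudzogoskekse
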